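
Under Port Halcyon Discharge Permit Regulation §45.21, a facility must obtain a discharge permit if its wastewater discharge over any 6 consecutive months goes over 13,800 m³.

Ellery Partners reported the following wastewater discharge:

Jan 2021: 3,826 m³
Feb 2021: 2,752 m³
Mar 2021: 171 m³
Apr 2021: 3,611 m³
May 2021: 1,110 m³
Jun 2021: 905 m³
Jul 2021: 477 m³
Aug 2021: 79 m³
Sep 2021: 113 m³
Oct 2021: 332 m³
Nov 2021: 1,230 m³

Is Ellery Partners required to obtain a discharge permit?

No

Jan 2021–Jun 2021: 3,826 m³ + 2,752 m³ + 171 m³ + 3,611 m³ + 1,110 m³ + 905 m³ = 12,375 m³ (under)
Feb 2021–Jul 2021: 2,752 m³ + 171 m³ + 3,611 m³ + 1,110 m³ + 905 m³ + 477 m³ = 9,026 m³ (under)
Mar 2021–Aug 2021: 171 m³ + 3,611 m³ + 1,110 m³ + 905 m³ + 477 m³ + 79 m³ = 6,353 m³ (under)
Apr 2021–Sep 2021: 3,611 m³ + 1,110 m³ + 905 m³ + 477 m³ + 79 m³ + 113 m³ = 6,295 m³ (under)
May 2021–Oct 2021: 1,110 m³ + 905 m³ + 477 m³ + 79 m³ + 113 m³ + 332 m³ = 3,016 m³ (under)
Jun 2021–Nov 2021: 905 m³ + 477 m³ + 79 m³ + 113 m³ + 332 m³ + 1,230 m³ = 3,136 m³ (under)
No window exceeds 13,800 m³.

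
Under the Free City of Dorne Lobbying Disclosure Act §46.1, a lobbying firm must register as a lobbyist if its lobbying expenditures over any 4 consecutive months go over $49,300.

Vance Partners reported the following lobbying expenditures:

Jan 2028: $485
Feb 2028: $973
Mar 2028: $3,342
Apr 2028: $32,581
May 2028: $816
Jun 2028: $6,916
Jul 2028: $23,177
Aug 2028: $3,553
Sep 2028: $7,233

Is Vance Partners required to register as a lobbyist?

Yes

Jan 2028–Apr 2028: $485 + $973 + $3,342 + $32,581 = $37,381 (under)
Feb 2028–May 2028: $973 + $3,342 + $32,581 + $816 = $37,712 (under)
Mar 2028–Jun 2028: $3,342 + $32,581 + $816 + $6,916 = $43,655 (under)
Apr 2028–Jul 2028: $32,581 + $816 + $6,916 + $23,177 = $63,490 (over)
May 2028–Aug 2028: $816 + $6,916 + $23,177 + $3,553 = $34,462 (under)
Jun 2028–Sep 2028: $6,916 + $23,177 + $3,553 + $7,233 = $40,879 (under)
At least one window exceeds $49,300.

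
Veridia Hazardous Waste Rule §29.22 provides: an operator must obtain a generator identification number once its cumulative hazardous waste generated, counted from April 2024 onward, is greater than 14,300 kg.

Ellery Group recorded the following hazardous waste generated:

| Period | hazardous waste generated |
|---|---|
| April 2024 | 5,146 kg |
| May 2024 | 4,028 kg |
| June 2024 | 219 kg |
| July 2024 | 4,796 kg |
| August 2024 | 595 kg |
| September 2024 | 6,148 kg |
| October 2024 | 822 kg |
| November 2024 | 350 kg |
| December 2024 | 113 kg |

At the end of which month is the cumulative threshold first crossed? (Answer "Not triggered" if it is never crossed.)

August 2024

Through April 2024: 5,146 kg
Through May 2024: 9,174 kg
Through June 2024: 9,393 kg
Through July 2024: 14,189 kg
Through August 2024: 14,784 kg ← exceeds threshold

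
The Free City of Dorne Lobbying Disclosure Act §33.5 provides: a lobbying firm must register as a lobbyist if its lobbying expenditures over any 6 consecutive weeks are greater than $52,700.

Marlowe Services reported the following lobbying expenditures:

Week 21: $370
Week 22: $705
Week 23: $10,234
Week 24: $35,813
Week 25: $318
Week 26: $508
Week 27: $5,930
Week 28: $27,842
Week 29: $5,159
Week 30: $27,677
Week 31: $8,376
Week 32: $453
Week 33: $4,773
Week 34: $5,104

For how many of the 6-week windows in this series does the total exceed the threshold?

Week 21–Week 26: $370 + $705 + $10,234 + $35,813 + $318 + $508 = $47,948 (under)
Week 22–Week 27: $705 + $10,234 + $35,813 + $318 + $508 + $5,930 = $53,508 (over)
Week 23–Week 28: $10,234 + $35,813 + $318 + $508 + $5,930 + $27,842 = $80,645 (over)
Week 24–Week 29: $35,813 + $318 + $508 + $5,930 + $27,842 + $5,159 = $75,570 (over)
Week 25–Week 30: $318 + $508 + $5,930 + $27,842 + $5,159 + $27,677 = $67,434 (over)
Week 26–Week 31: $508 + $5,930 + $27,842 + $5,159 + $27,677 + $8,376 = $75,492 (over)
Week 27–Week 32: $5,930 + $27,842 + $5,159 + $27,677 + $8,376 + $453 = $75,437 (over)
Week 28–Week 33: $27,842 + $5,159 + $27,677 + $8,376 + $453 + $4,773 = $74,280 (over)
Week 29–Week 34: $5,159 + $27,677 + $8,376 + $453 + $4,773 + $5,104 = $51,542 (under)
7 windows exceed the threshold.

7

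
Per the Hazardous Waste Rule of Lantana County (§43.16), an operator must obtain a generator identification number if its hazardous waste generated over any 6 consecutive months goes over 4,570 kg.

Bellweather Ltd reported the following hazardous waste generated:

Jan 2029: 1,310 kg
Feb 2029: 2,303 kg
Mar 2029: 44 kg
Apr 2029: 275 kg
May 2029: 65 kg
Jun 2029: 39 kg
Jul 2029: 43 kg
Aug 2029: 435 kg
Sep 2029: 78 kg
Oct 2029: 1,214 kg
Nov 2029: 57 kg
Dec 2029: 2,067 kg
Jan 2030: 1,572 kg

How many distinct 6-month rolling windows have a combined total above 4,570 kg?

1

Jan 2029–Jun 2029: 1,310 kg + 2,303 kg + 44 kg + 275 kg + 65 kg + 39 kg = 4,036 kg (under)
Feb 2029–Jul 2029: 2,303 kg + 44 kg + 275 kg + 65 kg + 39 kg + 43 kg = 2,769 kg (under)
Mar 2029–Aug 2029: 44 kg + 275 kg + 65 kg + 39 kg + 43 kg + 435 kg = 901 kg (under)
Apr 2029–Sep 2029: 275 kg + 65 kg + 39 kg + 43 kg + 435 kg + 78 kg = 935 kg (under)
May 2029–Oct 2029: 65 kg + 39 kg + 43 kg + 435 kg + 78 kg + 1,214 kg = 1,874 kg (under)
Jun 2029–Nov 2029: 39 kg + 43 kg + 435 kg + 78 kg + 1,214 kg + 57 kg = 1,866 kg (under)
Jul 2029–Dec 2029: 43 kg + 435 kg + 78 kg + 1,214 kg + 57 kg + 2,067 kg = 3,894 kg (under)
Aug 2029–Jan 2030: 435 kg + 78 kg + 1,214 kg + 57 kg + 2,067 kg + 1,572 kg = 5,423 kg (over)
1 window exceeds the threshold.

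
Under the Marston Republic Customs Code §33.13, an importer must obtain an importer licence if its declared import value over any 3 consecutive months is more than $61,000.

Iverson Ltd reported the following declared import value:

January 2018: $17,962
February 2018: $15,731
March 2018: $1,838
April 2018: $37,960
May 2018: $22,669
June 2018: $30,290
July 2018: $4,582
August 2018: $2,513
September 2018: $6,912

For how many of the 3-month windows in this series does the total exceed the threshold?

January 2018–March 2018: $17,962 + $15,731 + $1,838 = $35,531 (under)
February 2018–April 2018: $15,731 + $1,838 + $37,960 = $55,529 (under)
March 2018–May 2018: $1,838 + $37,960 + $22,669 = $62,467 (over)
April 2018–June 2018: $37,960 + $22,669 + $30,290 = $90,919 (over)
May 2018–July 2018: $22,669 + $30,290 + $4,582 = $57,541 (under)
June 2018–August 2018: $30,290 + $4,582 + $2,513 = $37,385 (under)
July 2018–September 2018: $4,582 + $2,513 + $6,912 = $14,007 (under)
2 windows exceed the threshold.

2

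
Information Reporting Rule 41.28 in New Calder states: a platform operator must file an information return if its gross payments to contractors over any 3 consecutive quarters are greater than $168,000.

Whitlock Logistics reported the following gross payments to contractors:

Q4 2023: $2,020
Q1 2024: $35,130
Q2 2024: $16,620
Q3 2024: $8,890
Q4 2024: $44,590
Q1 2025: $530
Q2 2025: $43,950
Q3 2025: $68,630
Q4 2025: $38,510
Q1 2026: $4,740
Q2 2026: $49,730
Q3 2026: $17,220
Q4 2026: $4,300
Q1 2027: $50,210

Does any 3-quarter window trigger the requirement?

Q4 2023–Q2 2024: $2,020 + $35,130 + $16,620 = $53,770 (under)
Q1 2024–Q3 2024: $35,130 + $16,620 + $8,890 = $60,640 (under)
Q2 2024–Q4 2024: $16,620 + $8,890 + $44,590 = $70,100 (under)
Q3 2024–Q1 2025: $8,890 + $44,590 + $530 = $54,010 (under)
Q4 2024–Q2 2025: $44,590 + $530 + $43,950 = $89,070 (under)
Q1 2025–Q3 2025: $530 + $43,950 + $68,630 = $113,110 (under)
Q2 2025–Q4 2025: $43,950 + $68,630 + $38,510 = $151,090 (under)
Q3 2025–Q1 2026: $68,630 + $38,510 + $4,740 = $111,880 (under)
Q4 2025–Q2 2026: $38,510 + $4,740 + $49,730 = $92,980 (under)
Q1 2026–Q3 2026: $4,740 + $49,730 + $17,220 = $71,690 (under)
Q2 2026–Q4 2026: $49,730 + $17,220 + $4,300 = $71,250 (under)
Q3 2026–Q1 2027: $17,220 + $4,300 + $50,210 = $71,730 (under)
No window exceeds $168,000.

No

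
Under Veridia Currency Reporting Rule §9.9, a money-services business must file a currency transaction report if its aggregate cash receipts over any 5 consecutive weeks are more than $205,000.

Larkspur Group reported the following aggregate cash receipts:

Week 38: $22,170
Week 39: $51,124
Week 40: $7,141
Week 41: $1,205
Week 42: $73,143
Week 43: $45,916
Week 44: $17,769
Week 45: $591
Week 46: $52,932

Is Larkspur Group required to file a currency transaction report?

No

Week 38–Week 42: $22,170 + $51,124 + $7,141 + $1,205 + $73,143 = $154,783 (under)
Week 39–Week 43: $51,124 + $7,141 + $1,205 + $73,143 + $45,916 = $178,529 (under)
Week 40–Week 44: $7,141 + $1,205 + $73,143 + $45,916 + $17,769 = $145,174 (under)
Week 41–Week 45: $1,205 + $73,143 + $45,916 + $17,769 + $591 = $138,624 (under)
Week 42–Week 46: $73,143 + $45,916 + $17,769 + $591 + $52,932 = $190,351 (under)
No window exceeds $205,000.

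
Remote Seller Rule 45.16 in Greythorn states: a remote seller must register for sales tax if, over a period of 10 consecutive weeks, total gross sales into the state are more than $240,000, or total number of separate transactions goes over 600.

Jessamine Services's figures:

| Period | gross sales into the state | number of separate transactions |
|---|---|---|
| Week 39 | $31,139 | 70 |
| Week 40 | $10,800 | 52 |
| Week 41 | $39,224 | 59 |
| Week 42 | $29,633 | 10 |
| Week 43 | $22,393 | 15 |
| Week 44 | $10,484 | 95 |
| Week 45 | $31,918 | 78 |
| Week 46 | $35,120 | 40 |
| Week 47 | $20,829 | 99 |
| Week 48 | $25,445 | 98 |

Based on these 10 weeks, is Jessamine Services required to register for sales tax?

Total gross sales into the state: $31,139 + $10,800 + $39,224 + $29,633 + $22,393 + $10,484 + $31,918 + $35,120 + $20,829 + $25,445 = $256,985 (> $240,000).
Total number of separate transactions: 70 + 52 + 59 + 10 + 15 + 95 + 78 + 40 + 99 + 98 = 616 (> 600).
The test is 'or': at least one threshold is exceeded.

Yes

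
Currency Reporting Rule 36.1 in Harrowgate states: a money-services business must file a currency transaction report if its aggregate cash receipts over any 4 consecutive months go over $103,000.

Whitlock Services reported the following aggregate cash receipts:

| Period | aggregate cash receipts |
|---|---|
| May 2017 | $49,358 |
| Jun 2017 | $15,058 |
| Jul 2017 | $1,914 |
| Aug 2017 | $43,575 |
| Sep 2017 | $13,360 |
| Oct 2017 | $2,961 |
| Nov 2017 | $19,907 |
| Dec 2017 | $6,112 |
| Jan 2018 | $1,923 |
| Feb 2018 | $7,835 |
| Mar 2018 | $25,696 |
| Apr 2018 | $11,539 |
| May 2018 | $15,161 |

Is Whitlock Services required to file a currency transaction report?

Yes

May 2017–Aug 2017: $49,358 + $15,058 + $1,914 + $43,575 = $109,905 (over)
Jun 2017–Sep 2017: $15,058 + $1,914 + $43,575 + $13,360 = $73,907 (under)
Jul 2017–Oct 2017: $1,914 + $43,575 + $13,360 + $2,961 = $61,810 (under)
Aug 2017–Nov 2017: $43,575 + $13,360 + $2,961 + $19,907 = $79,803 (under)
Sep 2017–Dec 2017: $13,360 + $2,961 + $19,907 + $6,112 = $42,340 (under)
Oct 2017–Jan 2018: $2,961 + $19,907 + $6,112 + $1,923 = $30,903 (under)
Nov 2017–Feb 2018: $19,907 + $6,112 + $1,923 + $7,835 = $35,777 (under)
Dec 2017–Mar 2018: $6,112 + $1,923 + $7,835 + $25,696 = $41,566 (under)
Jan 2018–Apr 2018: $1,923 + $7,835 + $25,696 + $11,539 = $46,993 (under)
Feb 2018–May 2018: $7,835 + $25,696 + $11,539 + $15,161 = $60,231 (under)
At least one window exceeds $103,000.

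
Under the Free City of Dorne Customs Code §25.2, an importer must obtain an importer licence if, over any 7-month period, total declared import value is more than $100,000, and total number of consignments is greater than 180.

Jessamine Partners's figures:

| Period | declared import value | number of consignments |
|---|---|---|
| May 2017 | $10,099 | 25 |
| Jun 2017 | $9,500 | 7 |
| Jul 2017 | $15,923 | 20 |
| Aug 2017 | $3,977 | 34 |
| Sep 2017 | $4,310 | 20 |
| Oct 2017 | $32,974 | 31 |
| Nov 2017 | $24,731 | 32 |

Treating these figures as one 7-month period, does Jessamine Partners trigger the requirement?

Total declared import value: $10,099 + $9,500 + $15,923 + $3,977 + $4,310 + $32,974 + $24,731 = $101,514 (> $100,000).
Total number of consignments: 25 + 7 + 20 + 34 + 20 + 31 + 32 = 169 (≤ 180).
The test is 'and': the rule requires both, and at least one is not exceeded.

No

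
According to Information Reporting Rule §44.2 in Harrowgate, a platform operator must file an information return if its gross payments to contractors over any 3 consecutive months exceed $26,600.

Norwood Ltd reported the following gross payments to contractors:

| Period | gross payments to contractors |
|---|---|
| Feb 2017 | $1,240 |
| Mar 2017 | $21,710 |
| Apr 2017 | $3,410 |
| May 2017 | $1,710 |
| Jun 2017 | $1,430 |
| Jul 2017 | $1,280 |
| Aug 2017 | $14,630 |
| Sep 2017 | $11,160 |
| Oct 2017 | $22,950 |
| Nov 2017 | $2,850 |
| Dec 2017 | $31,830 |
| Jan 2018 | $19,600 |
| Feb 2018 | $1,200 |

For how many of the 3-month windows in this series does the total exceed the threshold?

7

Feb 2017–Apr 2017: $1,240 + $21,710 + $3,410 = $26,360 (under)
Mar 2017–May 2017: $21,710 + $3,410 + $1,710 = $26,830 (over)
Apr 2017–Jun 2017: $3,410 + $1,710 + $1,430 = $6,550 (under)
May 2017–Jul 2017: $1,710 + $1,430 + $1,280 = $4,420 (under)
Jun 2017–Aug 2017: $1,430 + $1,280 + $14,630 = $17,340 (under)
Jul 2017–Sep 2017: $1,280 + $14,630 + $11,160 = $27,070 (over)
Aug 2017–Oct 2017: $14,630 + $11,160 + $22,950 = $48,740 (over)
Sep 2017–Nov 2017: $11,160 + $22,950 + $2,850 = $36,960 (over)
Oct 2017–Dec 2017: $22,950 + $2,850 + $31,830 = $57,630 (over)
Nov 2017–Jan 2018: $2,850 + $31,830 + $19,600 = $54,280 (over)
Dec 2017–Feb 2018: $31,830 + $19,600 + $1,200 = $52,630 (over)
7 windows exceed the threshold.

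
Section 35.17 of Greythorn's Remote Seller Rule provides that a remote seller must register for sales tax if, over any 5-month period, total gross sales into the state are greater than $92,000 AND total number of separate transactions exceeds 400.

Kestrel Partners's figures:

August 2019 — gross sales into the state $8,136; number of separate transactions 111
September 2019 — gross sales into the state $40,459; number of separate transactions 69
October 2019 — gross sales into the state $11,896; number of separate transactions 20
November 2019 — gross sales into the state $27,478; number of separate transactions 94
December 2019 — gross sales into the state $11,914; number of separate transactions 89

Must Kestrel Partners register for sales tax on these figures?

Total gross sales into the state: $8,136 + $40,459 + $11,896 + $27,478 + $11,914 = $99,883 (> $92,000).
Total number of separate transactions: 111 + 69 + 20 + 94 + 89 = 383 (≤ 400).
The test is 'and': the rule requires both, and at least one is not exceeded.

No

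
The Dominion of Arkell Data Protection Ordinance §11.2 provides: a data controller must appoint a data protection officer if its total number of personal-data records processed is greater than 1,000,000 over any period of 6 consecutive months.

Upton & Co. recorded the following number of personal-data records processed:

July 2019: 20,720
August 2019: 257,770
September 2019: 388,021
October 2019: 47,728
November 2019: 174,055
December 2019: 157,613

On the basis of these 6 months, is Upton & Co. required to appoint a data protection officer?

Total number of personal-data records processed: 20,720 + 257,770 + 388,021 + 47,728 + 174,055 + 157,613 = 1,045,907.
1,045,907 > 1,000,000, so the threshold is exceeded.

Yes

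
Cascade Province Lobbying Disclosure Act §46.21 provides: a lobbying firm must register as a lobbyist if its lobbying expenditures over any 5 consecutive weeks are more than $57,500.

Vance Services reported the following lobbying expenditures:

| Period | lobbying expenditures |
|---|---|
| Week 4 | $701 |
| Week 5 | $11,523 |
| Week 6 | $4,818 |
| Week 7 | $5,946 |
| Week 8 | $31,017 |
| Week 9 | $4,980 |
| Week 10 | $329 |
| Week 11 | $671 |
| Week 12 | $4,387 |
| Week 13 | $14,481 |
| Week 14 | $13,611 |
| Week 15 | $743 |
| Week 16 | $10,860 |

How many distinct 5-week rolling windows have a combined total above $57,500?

1

Week 4–Week 8: $701 + $11,523 + $4,818 + $5,946 + $31,017 = $54,005 (under)
Week 5–Week 9: $11,523 + $4,818 + $5,946 + $31,017 + $4,980 = $58,284 (over)
Week 6–Week 10: $4,818 + $5,946 + $31,017 + $4,980 + $329 = $47,090 (under)
Week 7–Week 11: $5,946 + $31,017 + $4,980 + $329 + $671 = $42,943 (under)
Week 8–Week 12: $31,017 + $4,980 + $329 + $671 + $4,387 = $41,384 (under)
Week 9–Week 13: $4,980 + $329 + $671 + $4,387 + $14,481 = $24,848 (under)
Week 10–Week 14: $329 + $671 + $4,387 + $14,481 + $13,611 = $33,479 (under)
Week 11–Week 15: $671 + $4,387 + $14,481 + $13,611 + $743 = $33,893 (under)
Week 12–Week 16: $4,387 + $14,481 + $13,611 + $743 + $10,860 = $44,082 (under)
1 window exceeds the threshold.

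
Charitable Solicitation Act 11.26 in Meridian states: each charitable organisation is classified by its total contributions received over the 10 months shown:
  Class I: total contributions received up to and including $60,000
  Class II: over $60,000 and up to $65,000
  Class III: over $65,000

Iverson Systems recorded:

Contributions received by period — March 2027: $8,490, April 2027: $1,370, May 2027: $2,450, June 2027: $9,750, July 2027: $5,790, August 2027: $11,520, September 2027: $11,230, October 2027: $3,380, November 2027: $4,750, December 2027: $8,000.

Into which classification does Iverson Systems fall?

Class III

Total contributions received: $8,490 + $1,370 + $2,450 + $9,750 + $5,790 + $11,520 + $11,230 + $3,380 + $4,750 + $8,000 = $66,730.
$66,730 > $65,000, so Class III applies.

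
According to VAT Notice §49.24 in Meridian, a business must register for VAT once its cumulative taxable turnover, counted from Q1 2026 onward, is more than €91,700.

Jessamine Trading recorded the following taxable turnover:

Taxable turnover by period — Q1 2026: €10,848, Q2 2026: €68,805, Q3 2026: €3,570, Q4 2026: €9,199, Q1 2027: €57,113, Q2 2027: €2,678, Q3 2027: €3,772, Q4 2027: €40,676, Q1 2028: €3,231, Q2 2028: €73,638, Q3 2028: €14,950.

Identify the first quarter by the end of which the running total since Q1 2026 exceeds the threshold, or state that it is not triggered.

Through Q1 2026: €10,848
Through Q2 2026: €79,653
Through Q3 2026: €83,223
Through Q4 2026: €92,422 ← exceeds threshold

Q4 2026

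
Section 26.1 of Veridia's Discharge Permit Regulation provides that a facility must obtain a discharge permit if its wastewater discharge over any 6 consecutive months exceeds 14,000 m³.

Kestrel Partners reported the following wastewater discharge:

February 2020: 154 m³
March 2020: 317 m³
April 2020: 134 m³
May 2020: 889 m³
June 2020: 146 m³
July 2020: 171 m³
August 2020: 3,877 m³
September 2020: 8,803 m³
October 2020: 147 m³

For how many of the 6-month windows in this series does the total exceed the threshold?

2

February 2020–July 2020: 154 m³ + 317 m³ + 134 m³ + 889 m³ + 146 m³ + 171 m³ = 1,811 m³ (under)
March 2020–August 2020: 317 m³ + 134 m³ + 889 m³ + 146 m³ + 171 m³ + 3,877 m³ = 5,534 m³ (under)
April 2020–September 2020: 134 m³ + 889 m³ + 146 m³ + 171 m³ + 3,877 m³ + 8,803 m³ = 14,020 m³ (over)
May 2020–October 2020: 889 m³ + 146 m³ + 171 m³ + 3,877 m³ + 8,803 m³ + 147 m³ = 14,033 m³ (over)
2 windows exceed the threshold.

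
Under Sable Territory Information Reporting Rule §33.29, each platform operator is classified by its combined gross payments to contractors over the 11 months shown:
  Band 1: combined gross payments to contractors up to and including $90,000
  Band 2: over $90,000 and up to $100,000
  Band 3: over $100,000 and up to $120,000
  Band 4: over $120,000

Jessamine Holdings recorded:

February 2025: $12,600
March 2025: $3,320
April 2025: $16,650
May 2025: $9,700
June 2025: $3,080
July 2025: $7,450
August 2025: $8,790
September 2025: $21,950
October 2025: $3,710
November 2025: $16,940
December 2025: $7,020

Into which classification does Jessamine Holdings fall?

Band 3

Combined gross payments to contractors: $12,600 + $3,320 + $16,650 + $9,700 + $3,080 + $7,450 + $8,790 + $21,950 + $3,710 + $16,940 + $7,020 = $111,210.
$100,000 < $111,210 ≤ $120,000, so Band 3 applies.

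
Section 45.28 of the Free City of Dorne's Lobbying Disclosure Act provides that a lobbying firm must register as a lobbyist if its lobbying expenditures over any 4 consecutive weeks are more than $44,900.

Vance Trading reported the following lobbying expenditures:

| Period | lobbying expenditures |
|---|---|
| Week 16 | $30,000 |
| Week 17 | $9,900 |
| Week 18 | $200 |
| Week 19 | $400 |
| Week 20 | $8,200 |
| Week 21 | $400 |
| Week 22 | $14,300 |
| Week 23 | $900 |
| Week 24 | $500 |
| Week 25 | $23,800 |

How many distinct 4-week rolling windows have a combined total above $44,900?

0

Week 16–Week 19: $30,000 + $9,900 + $200 + $400 = $40,500 (under)
Week 17–Week 20: $9,900 + $200 + $400 + $8,200 = $18,700 (under)
Week 18–Week 21: $200 + $400 + $8,200 + $400 = $9,200 (under)
Week 19–Week 22: $400 + $8,200 + $400 + $14,300 = $23,300 (under)
Week 20–Week 23: $8,200 + $400 + $14,300 + $900 = $23,800 (under)
Week 21–Week 24: $400 + $14,300 + $900 + $500 = $16,100 (under)
Week 22–Week 25: $14,300 + $900 + $500 + $23,800 = $39,500 (under)
0 windows exceed the threshold.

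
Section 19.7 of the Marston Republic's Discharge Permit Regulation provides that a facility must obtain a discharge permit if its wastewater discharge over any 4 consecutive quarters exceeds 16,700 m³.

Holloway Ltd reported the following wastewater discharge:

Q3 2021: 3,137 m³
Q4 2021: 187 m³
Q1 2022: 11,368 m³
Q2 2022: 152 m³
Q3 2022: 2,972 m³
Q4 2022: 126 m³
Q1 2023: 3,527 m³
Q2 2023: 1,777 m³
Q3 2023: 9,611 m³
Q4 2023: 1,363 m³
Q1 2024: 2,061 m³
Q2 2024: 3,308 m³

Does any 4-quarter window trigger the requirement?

No

Q3 2021–Q2 2022: 3,137 m³ + 187 m³ + 11,368 m³ + 152 m³ = 14,844 m³ (under)
Q4 2021–Q3 2022: 187 m³ + 11,368 m³ + 152 m³ + 2,972 m³ = 14,679 m³ (under)
Q1 2022–Q4 2022: 11,368 m³ + 152 m³ + 2,972 m³ + 126 m³ = 14,618 m³ (under)
Q2 2022–Q1 2023: 152 m³ + 2,972 m³ + 126 m³ + 3,527 m³ = 6,777 m³ (under)
Q3 2022–Q2 2023: 2,972 m³ + 126 m³ + 3,527 m³ + 1,777 m³ = 8,402 m³ (under)
Q4 2022–Q3 2023: 126 m³ + 3,527 m³ + 1,777 m³ + 9,611 m³ = 15,041 m³ (under)
Q1 2023–Q4 2023: 3,527 m³ + 1,777 m³ + 9,611 m³ + 1,363 m³ = 16,278 m³ (under)
Q2 2023–Q1 2024: 1,777 m³ + 9,611 m³ + 1,363 m³ + 2,061 m³ = 14,812 m³ (under)
Q3 2023–Q2 2024: 9,611 m³ + 1,363 m³ + 2,061 m³ + 3,308 m³ = 16,343 m³ (under)
No window exceeds 16,700 m³.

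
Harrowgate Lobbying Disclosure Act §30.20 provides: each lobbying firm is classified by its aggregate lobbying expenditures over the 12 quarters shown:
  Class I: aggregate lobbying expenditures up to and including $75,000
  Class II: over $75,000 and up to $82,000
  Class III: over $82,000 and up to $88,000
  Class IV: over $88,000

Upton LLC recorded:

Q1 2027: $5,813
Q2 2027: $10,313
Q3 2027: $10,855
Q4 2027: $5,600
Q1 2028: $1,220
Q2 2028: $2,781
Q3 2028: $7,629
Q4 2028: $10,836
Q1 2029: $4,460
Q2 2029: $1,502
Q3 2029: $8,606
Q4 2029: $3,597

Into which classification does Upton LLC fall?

Aggregate lobbying expenditures: $5,813 + $10,313 + $10,855 + $5,600 + $1,220 + $2,781 + $7,629 + $10,836 + $4,460 + $1,502 + $8,606 + $3,597 = $73,212.
$73,212 ≤ $75,000, so Class I applies.

Class I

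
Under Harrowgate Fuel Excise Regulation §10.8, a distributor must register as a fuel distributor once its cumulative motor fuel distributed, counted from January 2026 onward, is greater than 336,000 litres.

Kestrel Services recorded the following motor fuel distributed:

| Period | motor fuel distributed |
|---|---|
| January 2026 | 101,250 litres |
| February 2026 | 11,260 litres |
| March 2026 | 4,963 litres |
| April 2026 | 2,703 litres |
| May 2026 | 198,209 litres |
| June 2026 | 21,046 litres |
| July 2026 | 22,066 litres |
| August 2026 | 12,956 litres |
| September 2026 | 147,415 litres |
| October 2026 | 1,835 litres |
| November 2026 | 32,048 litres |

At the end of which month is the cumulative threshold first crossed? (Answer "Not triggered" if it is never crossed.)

Through January 2026: 101,250 litres
Through February 2026: 112,510 litres
Through March 2026: 117,473 litres
Through April 2026: 120,176 litres
Through May 2026: 318,385 litres
Through June 2026: 339,431 litres ← exceeds threshold

June 2026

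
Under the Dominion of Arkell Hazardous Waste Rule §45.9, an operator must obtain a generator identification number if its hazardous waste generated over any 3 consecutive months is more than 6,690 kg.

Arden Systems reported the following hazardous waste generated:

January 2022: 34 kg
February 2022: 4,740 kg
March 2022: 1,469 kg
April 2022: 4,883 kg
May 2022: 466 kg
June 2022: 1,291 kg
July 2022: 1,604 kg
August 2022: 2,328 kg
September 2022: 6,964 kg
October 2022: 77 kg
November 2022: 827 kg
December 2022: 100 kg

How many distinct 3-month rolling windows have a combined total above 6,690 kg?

5

January 2022–March 2022: 34 kg + 4,740 kg + 1,469 kg = 6,243 kg (under)
February 2022–April 2022: 4,740 kg + 1,469 kg + 4,883 kg = 11,092 kg (over)
March 2022–May 2022: 1,469 kg + 4,883 kg + 466 kg = 6,818 kg (over)
April 2022–June 2022: 4,883 kg + 466 kg + 1,291 kg = 6,640 kg (under)
May 2022–July 2022: 466 kg + 1,291 kg + 1,604 kg = 3,361 kg (under)
June 2022–August 2022: 1,291 kg + 1,604 kg + 2,328 kg = 5,223 kg (under)
July 2022–September 2022: 1,604 kg + 2,328 kg + 6,964 kg = 10,896 kg (over)
August 2022–October 2022: 2,328 kg + 6,964 kg + 77 kg = 9,369 kg (over)
September 2022–November 2022: 6,964 kg + 77 kg + 827 kg = 7,868 kg (over)
October 2022–December 2022: 77 kg + 827 kg + 100 kg = 1,004 kg (under)
5 windows exceed the threshold.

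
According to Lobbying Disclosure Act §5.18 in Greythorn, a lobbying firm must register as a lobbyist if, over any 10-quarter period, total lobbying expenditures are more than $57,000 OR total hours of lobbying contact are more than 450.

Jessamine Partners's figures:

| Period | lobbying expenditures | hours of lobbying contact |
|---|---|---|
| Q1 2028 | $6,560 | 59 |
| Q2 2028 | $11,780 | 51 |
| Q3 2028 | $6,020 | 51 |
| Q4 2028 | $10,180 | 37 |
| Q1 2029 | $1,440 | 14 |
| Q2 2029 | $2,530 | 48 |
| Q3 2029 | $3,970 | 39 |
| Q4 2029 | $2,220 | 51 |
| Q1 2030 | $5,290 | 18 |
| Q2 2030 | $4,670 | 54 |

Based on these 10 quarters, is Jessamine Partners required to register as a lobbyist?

Total lobbying expenditures: $6,560 + $11,780 + $6,020 + $10,180 + $1,440 + $2,530 + $3,970 + $2,220 + $5,290 + $4,670 = $54,660 (≤ $57,000).
Total hours of lobbying contact: 59 + 51 + 51 + 37 + 14 + 48 + 39 + 51 + 18 + 54 = 422 (≤ 450).
The test is 'or': neither threshold is exceeded.

No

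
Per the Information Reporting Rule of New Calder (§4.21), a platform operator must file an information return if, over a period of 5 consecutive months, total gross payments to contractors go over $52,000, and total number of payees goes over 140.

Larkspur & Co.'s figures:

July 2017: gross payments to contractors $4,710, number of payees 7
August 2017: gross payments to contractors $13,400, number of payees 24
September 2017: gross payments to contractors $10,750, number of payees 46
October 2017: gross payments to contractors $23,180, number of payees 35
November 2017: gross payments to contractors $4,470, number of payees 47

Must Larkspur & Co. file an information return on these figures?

Total gross payments to contractors: $4,710 + $13,400 + $10,750 + $23,180 + $4,470 = $56,510 (> $52,000).
Total number of payees: 7 + 24 + 46 + 35 + 47 = 159 (> 140).
The test is 'and': both thresholds are exceeded.

Yes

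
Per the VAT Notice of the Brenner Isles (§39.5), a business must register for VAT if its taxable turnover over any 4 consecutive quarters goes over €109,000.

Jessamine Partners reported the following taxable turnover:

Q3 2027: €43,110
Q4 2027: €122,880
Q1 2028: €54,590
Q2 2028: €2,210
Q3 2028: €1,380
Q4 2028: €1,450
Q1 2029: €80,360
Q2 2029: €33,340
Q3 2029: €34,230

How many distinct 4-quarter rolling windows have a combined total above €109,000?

4

Q3 2027–Q2 2028: €43,110 + €122,880 + €54,590 + €2,210 = €222,790 (over)
Q4 2027–Q3 2028: €122,880 + €54,590 + €2,210 + €1,380 = €181,060 (over)
Q1 2028–Q4 2028: €54,590 + €2,210 + €1,380 + €1,450 = €59,630 (under)
Q2 2028–Q1 2029: €2,210 + €1,380 + €1,450 + €80,360 = €85,400 (under)
Q3 2028–Q2 2029: €1,380 + €1,450 + €80,360 + €33,340 = €116,530 (over)
Q4 2028–Q3 2029: €1,450 + €80,360 + €33,340 + €34,230 = €149,380 (over)
4 windows exceed the threshold.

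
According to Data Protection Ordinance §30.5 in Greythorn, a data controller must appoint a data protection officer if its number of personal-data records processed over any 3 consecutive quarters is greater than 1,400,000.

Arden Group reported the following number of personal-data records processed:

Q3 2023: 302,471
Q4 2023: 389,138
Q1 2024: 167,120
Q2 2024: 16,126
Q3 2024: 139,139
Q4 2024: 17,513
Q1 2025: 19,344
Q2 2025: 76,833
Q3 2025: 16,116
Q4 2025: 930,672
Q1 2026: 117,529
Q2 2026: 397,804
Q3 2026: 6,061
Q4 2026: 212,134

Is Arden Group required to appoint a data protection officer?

Yes

Q3 2023–Q1 2024: 302,471 + 389,138 + 167,120 = 858,729 (under)
Q4 2023–Q2 2024: 389,138 + 167,120 + 16,126 = 572,384 (under)
Q1 2024–Q3 2024: 167,120 + 16,126 + 139,139 = 322,385 (under)
Q2 2024–Q4 2024: 16,126 + 139,139 + 17,513 = 172,778 (under)
Q3 2024–Q1 2025: 139,139 + 17,513 + 19,344 = 175,996 (under)
Q4 2024–Q2 2025: 17,513 + 19,344 + 76,833 = 113,690 (under)
Q1 2025–Q3 2025: 19,344 + 76,833 + 16,116 = 112,293 (under)
Q2 2025–Q4 2025: 76,833 + 16,116 + 930,672 = 1,023,621 (under)
Q3 2025–Q1 2026: 16,116 + 930,672 + 117,529 = 1,064,317 (under)
Q4 2025–Q2 2026: 930,672 + 117,529 + 397,804 = 1,446,005 (over)
Q1 2026–Q3 2026: 117,529 + 397,804 + 6,061 = 521,394 (under)
Q2 2026–Q4 2026: 397,804 + 6,061 + 212,134 = 615,999 (under)
At least one window exceeds 1,400,000.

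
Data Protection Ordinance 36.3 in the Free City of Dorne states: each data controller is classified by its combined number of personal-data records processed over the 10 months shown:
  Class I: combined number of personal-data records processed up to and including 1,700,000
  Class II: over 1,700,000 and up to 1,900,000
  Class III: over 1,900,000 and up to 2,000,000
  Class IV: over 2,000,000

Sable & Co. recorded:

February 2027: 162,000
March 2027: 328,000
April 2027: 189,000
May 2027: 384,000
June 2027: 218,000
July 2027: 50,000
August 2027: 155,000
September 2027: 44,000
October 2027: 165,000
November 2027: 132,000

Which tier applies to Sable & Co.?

Combined number of personal-data records processed: 162,000 + 328,000 + 189,000 + 384,000 + 218,000 + 50,000 + 155,000 + 44,000 + 165,000 + 132,000 = 1,827,000.
1,700,000 < 1,827,000 ≤ 1,900,000, so Class II applies.

Class II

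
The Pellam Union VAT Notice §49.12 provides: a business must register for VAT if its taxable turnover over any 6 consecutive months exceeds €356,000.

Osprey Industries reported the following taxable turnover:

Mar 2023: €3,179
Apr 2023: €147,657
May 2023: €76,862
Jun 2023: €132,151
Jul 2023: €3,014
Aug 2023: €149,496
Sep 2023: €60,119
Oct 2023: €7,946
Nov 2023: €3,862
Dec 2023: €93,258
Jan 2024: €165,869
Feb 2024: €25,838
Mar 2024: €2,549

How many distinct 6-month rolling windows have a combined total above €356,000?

Mar 2023–Aug 2023: €3,179 + €147,657 + €76,862 + €132,151 + €3,014 + €149,496 = €512,359 (over)
Apr 2023–Sep 2023: €147,657 + €76,862 + €132,151 + €3,014 + €149,496 + €60,119 = €569,299 (over)
May 2023–Oct 2023: €76,862 + €132,151 + €3,014 + €149,496 + €60,119 + €7,946 = €429,588 (over)
Jun 2023–Nov 2023: €132,151 + €3,014 + €149,496 + €60,119 + €7,946 + €3,862 = €356,588 (over)
Jul 2023–Dec 2023: €3,014 + €149,496 + €60,119 + €7,946 + €3,862 + €93,258 = €317,695 (under)
Aug 2023–Jan 2024: €149,496 + €60,119 + €7,946 + €3,862 + €93,258 + €165,869 = €480,550 (over)
Sep 2023–Feb 2024: €60,119 + €7,946 + €3,862 + €93,258 + €165,869 + €25,838 = €356,892 (over)
Oct 2023–Mar 2024: €7,946 + €3,862 + €93,258 + €165,869 + €25,838 + €2,549 = €299,322 (under)
6 windows exceed the threshold.

6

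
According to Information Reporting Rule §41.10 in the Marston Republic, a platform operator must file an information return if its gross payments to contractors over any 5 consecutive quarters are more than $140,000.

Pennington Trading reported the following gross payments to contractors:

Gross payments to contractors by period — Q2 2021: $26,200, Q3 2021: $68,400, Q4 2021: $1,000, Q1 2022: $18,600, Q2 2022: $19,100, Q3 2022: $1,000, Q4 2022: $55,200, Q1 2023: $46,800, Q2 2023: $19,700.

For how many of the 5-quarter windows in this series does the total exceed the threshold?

Q2 2021–Q2 2022: $26,200 + $68,400 + $1,000 + $18,600 + $19,100 = $133,300 (under)
Q3 2021–Q3 2022: $68,400 + $1,000 + $18,600 + $19,100 + $1,000 = $108,100 (under)
Q4 2021–Q4 2022: $1,000 + $18,600 + $19,100 + $1,000 + $55,200 = $94,900 (under)
Q1 2022–Q1 2023: $18,600 + $19,100 + $1,000 + $55,200 + $46,800 = $140,700 (over)
Q2 2022–Q2 2023: $19,100 + $1,000 + $55,200 + $46,800 + $19,700 = $141,800 (over)
2 windows exceed the threshold.

2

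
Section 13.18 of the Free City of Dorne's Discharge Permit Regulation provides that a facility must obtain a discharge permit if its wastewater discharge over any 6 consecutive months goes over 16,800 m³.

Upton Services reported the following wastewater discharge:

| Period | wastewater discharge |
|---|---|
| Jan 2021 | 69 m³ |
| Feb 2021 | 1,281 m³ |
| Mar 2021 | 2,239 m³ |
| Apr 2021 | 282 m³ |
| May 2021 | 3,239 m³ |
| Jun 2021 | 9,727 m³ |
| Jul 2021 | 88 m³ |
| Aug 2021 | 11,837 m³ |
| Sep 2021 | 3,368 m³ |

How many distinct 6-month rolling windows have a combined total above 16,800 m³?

Jan 2021–Jun 2021: 69 m³ + 1,281 m³ + 2,239 m³ + 282 m³ + 3,239 m³ + 9,727 m³ = 16,837 m³ (over)
Feb 2021–Jul 2021: 1,281 m³ + 2,239 m³ + 282 m³ + 3,239 m³ + 9,727 m³ + 88 m³ = 16,856 m³ (over)
Mar 2021–Aug 2021: 2,239 m³ + 282 m³ + 3,239 m³ + 9,727 m³ + 88 m³ + 11,837 m³ = 27,412 m³ (over)
Apr 2021–Sep 2021: 282 m³ + 3,239 m³ + 9,727 m³ + 88 m³ + 11,837 m³ + 3,368 m³ = 28,541 m³ (over)
4 windows exceed the threshold.

4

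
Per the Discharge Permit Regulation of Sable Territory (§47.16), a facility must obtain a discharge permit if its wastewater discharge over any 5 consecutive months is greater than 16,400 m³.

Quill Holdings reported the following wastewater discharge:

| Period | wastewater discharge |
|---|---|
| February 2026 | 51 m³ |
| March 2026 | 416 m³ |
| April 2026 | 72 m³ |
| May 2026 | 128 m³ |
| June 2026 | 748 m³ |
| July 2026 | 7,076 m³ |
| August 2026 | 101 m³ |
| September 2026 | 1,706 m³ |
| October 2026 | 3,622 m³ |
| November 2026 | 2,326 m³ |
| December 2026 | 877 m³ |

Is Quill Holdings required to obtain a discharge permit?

February 2026–June 2026: 51 m³ + 416 m³ + 72 m³ + 128 m³ + 748 m³ = 1,415 m³ (under)
March 2026–July 2026: 416 m³ + 72 m³ + 128 m³ + 748 m³ + 7,076 m³ = 8,440 m³ (under)
April 2026–August 2026: 72 m³ + 128 m³ + 748 m³ + 7,076 m³ + 101 m³ = 8,125 m³ (under)
May 2026–September 2026: 128 m³ + 748 m³ + 7,076 m³ + 101 m³ + 1,706 m³ = 9,759 m³ (under)
June 2026–October 2026: 748 m³ + 7,076 m³ + 101 m³ + 1,706 m³ + 3,622 m³ = 13,253 m³ (under)
July 2026–November 2026: 7,076 m³ + 101 m³ + 1,706 m³ + 3,622 m³ + 2,326 m³ = 14,831 m³ (under)
August 2026–December 2026: 101 m³ + 1,706 m³ + 3,622 m³ + 2,326 m³ + 877 m³ = 8,632 m³ (under)
No window exceeds 16,400 m³.

No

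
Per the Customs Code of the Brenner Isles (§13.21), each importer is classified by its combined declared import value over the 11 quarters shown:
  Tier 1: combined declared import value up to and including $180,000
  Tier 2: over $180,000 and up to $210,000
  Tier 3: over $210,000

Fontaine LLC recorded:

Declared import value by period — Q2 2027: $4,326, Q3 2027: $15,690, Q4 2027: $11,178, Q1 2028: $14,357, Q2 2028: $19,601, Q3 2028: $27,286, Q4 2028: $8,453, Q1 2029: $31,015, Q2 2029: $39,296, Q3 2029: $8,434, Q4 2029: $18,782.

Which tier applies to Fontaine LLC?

Tier 2

Combined declared import value: $4,326 + $15,690 + $11,178 + $14,357 + $19,601 + $27,286 + $8,453 + $31,015 + $39,296 + $8,434 + $18,782 = $198,418.
$180,000 < $198,418 ≤ $210,000, so Tier 2 applies.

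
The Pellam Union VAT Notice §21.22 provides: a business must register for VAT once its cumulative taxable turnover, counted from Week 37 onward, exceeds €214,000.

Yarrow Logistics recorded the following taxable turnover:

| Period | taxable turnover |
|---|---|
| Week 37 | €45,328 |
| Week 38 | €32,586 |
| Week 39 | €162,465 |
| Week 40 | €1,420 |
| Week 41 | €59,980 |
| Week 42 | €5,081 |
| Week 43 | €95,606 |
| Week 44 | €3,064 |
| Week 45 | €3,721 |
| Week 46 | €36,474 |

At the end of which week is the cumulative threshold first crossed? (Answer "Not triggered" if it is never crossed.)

Through Week 37: €45,328
Through Week 38: €77,914
Through Week 39: €240,379 ← exceeds threshold

Week 39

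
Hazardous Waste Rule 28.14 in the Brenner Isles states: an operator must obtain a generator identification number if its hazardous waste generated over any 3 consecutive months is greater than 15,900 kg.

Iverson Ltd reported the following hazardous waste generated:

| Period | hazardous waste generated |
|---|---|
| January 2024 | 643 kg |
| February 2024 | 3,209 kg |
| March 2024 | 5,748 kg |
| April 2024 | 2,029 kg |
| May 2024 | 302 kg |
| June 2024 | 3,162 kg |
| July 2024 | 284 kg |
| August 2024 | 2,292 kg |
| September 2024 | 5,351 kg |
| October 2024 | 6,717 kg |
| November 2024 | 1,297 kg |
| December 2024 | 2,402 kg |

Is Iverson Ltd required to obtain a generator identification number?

No

January 2024–March 2024: 643 kg + 3,209 kg + 5,748 kg = 9,600 kg (under)
February 2024–April 2024: 3,209 kg + 5,748 kg + 2,029 kg = 10,986 kg (under)
March 2024–May 2024: 5,748 kg + 2,029 kg + 302 kg = 8,079 kg (under)
April 2024–June 2024: 2,029 kg + 302 kg + 3,162 kg = 5,493 kg (under)
May 2024–July 2024: 302 kg + 3,162 kg + 284 kg = 3,748 kg (under)
June 2024–August 2024: 3,162 kg + 284 kg + 2,292 kg = 5,738 kg (under)
July 2024–September 2024: 284 kg + 2,292 kg + 5,351 kg = 7,927 kg (under)
August 2024–October 2024: 2,292 kg + 5,351 kg + 6,717 kg = 14,360 kg (under)
September 2024–November 2024: 5,351 kg + 6,717 kg + 1,297 kg = 13,365 kg (under)
October 2024–December 2024: 6,717 kg + 1,297 kg + 2,402 kg = 10,416 kg (under)
No window exceeds 15,900 kg.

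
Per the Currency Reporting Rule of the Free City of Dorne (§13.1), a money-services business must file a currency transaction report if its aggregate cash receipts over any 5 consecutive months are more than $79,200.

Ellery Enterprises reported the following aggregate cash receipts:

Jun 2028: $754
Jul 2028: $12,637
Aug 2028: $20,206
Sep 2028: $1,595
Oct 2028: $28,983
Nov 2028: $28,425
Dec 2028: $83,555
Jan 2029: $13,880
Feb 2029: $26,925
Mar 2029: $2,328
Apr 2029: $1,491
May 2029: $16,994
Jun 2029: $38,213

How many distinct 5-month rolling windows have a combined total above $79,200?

7

Jun 2028–Oct 2028: $754 + $12,637 + $20,206 + $1,595 + $28,983 = $64,175 (under)
Jul 2028–Nov 2028: $12,637 + $20,206 + $1,595 + $28,983 + $28,425 = $91,846 (over)
Aug 2028–Dec 2028: $20,206 + $1,595 + $28,983 + $28,425 + $83,555 = $162,764 (over)
Sep 2028–Jan 2029: $1,595 + $28,983 + $28,425 + $83,555 + $13,880 = $156,438 (over)
Oct 2028–Feb 2029: $28,983 + $28,425 + $83,555 + $13,880 + $26,925 = $181,768 (over)
Nov 2028–Mar 2029: $28,425 + $83,555 + $13,880 + $26,925 + $2,328 = $155,113 (over)
Dec 2028–Apr 2029: $83,555 + $13,880 + $26,925 + $2,328 + $1,491 = $128,179 (over)
Jan 2029–May 2029: $13,880 + $26,925 + $2,328 + $1,491 + $16,994 = $61,618 (under)
Feb 2029–Jun 2029: $26,925 + $2,328 + $1,491 + $16,994 + $38,213 = $85,951 (over)
7 windows exceed the threshold.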